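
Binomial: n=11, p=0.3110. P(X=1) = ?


C(11,1) = 11
p^1 = 0.311000
(1-p)^10 = 0.024110
P = 11 * 0.311000 * 0.024110 = 0.0825

P(X=1) = 0.0825


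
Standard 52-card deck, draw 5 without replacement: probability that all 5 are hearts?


P(all hearts) = (13/52) × (12/51) × (11/50) × (10/49) × (9/48)
= 0.0005

P = 0.0005


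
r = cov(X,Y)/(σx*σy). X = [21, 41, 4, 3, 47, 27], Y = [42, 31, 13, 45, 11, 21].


Mean X = 23.8333, Mean Y = 27.1667
SD X = 16.717423, SD Y = 13.246593
Cov = -76.805556
r = -76.805556/(16.717423*13.246593) = -0.3468

r = -0.3468


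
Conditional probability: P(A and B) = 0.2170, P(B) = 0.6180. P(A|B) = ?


P(A|B) = 0.2170/0.6180 = 0.3511

P(A|B) = 0.3511


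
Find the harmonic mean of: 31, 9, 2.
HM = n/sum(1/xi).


Sum of reciprocals = 1/31 + 1/9 + 1/2 = 0.643369
HM = 3/0.643369 = 4.6630

HM = 4.6630


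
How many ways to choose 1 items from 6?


C(6,1) = 6!/(1! × 5!)
= 720/(1 × 120)
= 6

C(6,1) = 6


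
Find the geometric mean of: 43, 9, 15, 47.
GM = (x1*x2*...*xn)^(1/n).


Product = 43 × 9 × 15 × 47 = 272835
GM = 272835^(1/4) = 22.8547

GM = 22.8547


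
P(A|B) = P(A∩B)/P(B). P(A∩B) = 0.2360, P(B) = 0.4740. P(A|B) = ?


P(A|B) = 0.2360/0.4740 = 0.4979

P(A|B) = 0.4979


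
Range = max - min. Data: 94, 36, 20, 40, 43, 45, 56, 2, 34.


Max = 94, Min = 2
Range = 94 - 2 = 92

Range = 92


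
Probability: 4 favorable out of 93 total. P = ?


P = 4/93 = 0.0430

P = 0.0430


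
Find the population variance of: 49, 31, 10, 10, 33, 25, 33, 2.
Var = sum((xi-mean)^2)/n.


Mean = 24.1250
Squared deviations: 618.7656, 47.2656, 199.5156, 199.5156, 78.7656, 0.7656, 78.7656, 489.5156
Sum = 1712.8750
Variance = 1712.8750/8 = 214.1094

Variance = 214.1094


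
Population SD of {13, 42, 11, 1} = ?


Mean = 16.7500
Variance = 233.1875
SD = sqrt(233.1875) = 15.2705

SD = 15.2705


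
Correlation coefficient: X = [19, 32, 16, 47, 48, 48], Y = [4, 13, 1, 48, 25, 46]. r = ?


Mean X = 35.0000, Mean Y = 22.8333
SD X = 13.589211, SD Y = 18.720903
Cov = 229.500000
r = 229.500000/(13.589211*18.720903) = 0.9021

r = 0.9021


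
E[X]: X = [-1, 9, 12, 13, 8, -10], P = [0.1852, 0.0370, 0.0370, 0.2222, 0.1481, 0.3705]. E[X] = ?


E[X] = -1*0.1852 + 9*0.0370 + 12*0.0370 + 13*0.2222 + 8*0.1481 - 10*0.3705
= -0.1852 + 0.3330 + 0.4440 + 2.8886 + 1.1848 - 3.7050
= 0.9602

E[X] = 0.9602


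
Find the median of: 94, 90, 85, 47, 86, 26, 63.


Sorted: 26, 47, 63, 85, 86, 90, 94
n = 7 (odd)
Middle value = 85

Median = 85


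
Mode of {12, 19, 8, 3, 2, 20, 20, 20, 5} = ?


Frequencies: 2:1, 3:1, 5:1, 8:1, 12:1, 19:1, 20:3
Max frequency = 3
Mode = 20

Mode = 20


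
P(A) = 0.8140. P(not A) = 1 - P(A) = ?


P(not A) = 1 - 0.8140 = 0.1860

P(not A) = 0.1860


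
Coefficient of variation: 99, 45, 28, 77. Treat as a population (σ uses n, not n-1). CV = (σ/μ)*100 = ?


Mean = 62.2500
SD = 27.5624
CV = (27.5624/62.2500)*100 = 44.2770%

CV = 44.2770%


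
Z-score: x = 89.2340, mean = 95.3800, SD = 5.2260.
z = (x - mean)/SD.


z = (89.2340 - 95.3800)/5.2260
= -6.1460/5.2260
= -1.1760

z = -1.1760


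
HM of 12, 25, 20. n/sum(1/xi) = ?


Sum of reciprocals = 1/12 + 1/25 + 1/20 = 0.173333
HM = 3/0.173333 = 17.3077

HM = 17.3077


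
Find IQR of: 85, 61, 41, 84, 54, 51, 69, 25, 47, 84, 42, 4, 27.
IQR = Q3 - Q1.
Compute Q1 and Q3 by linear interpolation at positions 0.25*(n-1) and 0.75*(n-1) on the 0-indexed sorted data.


Sorted: 4, 25, 27, 41, 42, 47, 51, 54, 61, 69, 84, 84, 85
Q1 (25th %ile) = 41.0000
Q3 (75th %ile) = 69.0000
IQR = 69.0000 - 41.0000 = 28.0000

IQR = 28.0000


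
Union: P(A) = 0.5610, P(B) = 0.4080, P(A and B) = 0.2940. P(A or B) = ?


P(A∪B) = 0.5610 + 0.4080 - 0.2940
= 0.9690 - 0.2940
= 0.6750

P(A∪B) = 0.6750


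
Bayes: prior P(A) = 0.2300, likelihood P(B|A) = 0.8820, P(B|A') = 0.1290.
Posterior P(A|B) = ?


P(B) = P(B|A)*P(A) + P(B|A')*P(A')
= 0.8820*0.2300 + 0.1290*0.7700
= 0.202860 + 0.099330 = 0.302190
P(A|B) = 0.202860/0.302190 = 0.6713

P(A|B) = 0.6713


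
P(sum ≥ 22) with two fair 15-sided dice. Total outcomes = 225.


Total outcomes = 15×15 = 225
Favorable (sum ≥ 22): 45
P = 45/225 = 0.2000

P = 0.2000


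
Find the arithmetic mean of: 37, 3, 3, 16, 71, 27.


Sum = 37 + 3 + 3 + 16 + 71 + 27 = 157
n = 6
Mean = 157/6 = 26.1667

Mean = 26.1667


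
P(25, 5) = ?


P(25,5) = 25!/20!
= 15511210043330985984000000/2432902008176640000
= 6375600

P(25,5) = 6375600


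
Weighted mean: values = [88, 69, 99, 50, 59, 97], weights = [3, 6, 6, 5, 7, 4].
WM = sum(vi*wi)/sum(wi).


Numerator = 88*3 + 69*6 + 99*6 + 50*5 + 59*7 + 97*4 = 2323
Denominator = 3 + 6 + 6 + 5 + 7 + 4 = 31
WM = 2323/31 = 74.9355

WM = 74.9355


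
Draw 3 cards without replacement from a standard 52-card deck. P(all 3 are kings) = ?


P(all kings) = (4/52) × (3/51) × (2/50)
= 0.0002

P = 0.0002


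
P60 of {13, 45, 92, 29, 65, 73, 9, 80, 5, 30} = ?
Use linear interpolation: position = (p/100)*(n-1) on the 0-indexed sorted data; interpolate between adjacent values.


Sorted: 5, 9, 13, 29, 30, 45, 65, 73, 80, 92
n = 10
Index = 60/100 * 9 = 5.4000
Lower = data[5] = 45, Upper = data[6] = 65
P60 = 45 + 0.4000*(20) = 53.0000

P60 = 53.0000


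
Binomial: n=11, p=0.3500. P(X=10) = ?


C(11,10) = 11
p^10 = 2.758547e-05
(1-p)^1 = 0.650000
P = 11 * 2.758547e-05 * 0.650000 = 0.0002

P(X=10) = 0.0002


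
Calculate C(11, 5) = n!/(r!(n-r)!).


C(11,5) = 11!/(5! × 6!)
= 39916800/(120 × 720)
= 462

C(11,5) = 462


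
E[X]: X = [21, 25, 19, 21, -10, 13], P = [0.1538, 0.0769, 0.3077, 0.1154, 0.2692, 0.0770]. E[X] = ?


E[X] = 21*0.1538 + 25*0.0769 + 19*0.3077 + 21*0.1154 - 10*0.2692 + 13*0.0770
= 3.2298 + 1.9225 + 5.8463 + 2.4234 - 2.6920 + 1.0010
= 11.7310

E[X] = 11.7310


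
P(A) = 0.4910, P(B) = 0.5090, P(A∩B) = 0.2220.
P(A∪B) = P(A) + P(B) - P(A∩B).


P(A∪B) = 0.4910 + 0.5090 - 0.2220
= 1.0000 - 0.2220
= 0.7780

P(A∪B) = 0.7780


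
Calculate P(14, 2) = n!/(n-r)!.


P(14,2) = 14!/12!
= 87178291200/479001600
= 182

P(14,2) = 182


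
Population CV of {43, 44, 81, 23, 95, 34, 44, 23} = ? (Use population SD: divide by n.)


Mean = 48.3750
SD = 24.4946
CV = (24.4946/48.3750)*100 = 50.6348%

CV = 50.6348%


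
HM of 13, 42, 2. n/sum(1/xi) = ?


Sum of reciprocals = 1/13 + 1/42 + 1/2 = 0.600733
HM = 3/0.600733 = 4.9939

HM = 4.9939


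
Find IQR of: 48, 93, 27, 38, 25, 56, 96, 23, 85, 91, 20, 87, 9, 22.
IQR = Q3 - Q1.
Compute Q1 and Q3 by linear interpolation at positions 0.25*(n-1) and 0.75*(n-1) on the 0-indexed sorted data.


Sorted: 9, 20, 22, 23, 25, 27, 38, 48, 56, 85, 87, 91, 93, 96
Q1 (25th %ile) = 23.5000
Q3 (75th %ile) = 86.5000
IQR = 86.5000 - 23.5000 = 63.0000

IQR = 63.0000


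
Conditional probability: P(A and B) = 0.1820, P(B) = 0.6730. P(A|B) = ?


P(A|B) = 0.1820/0.6730 = 0.2704

P(A|B) = 0.2704


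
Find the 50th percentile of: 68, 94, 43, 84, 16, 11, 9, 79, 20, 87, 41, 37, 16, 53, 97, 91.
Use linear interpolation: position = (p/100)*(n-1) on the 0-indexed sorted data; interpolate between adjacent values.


Sorted: 9, 11, 16, 16, 20, 37, 41, 43, 53, 68, 79, 84, 87, 91, 94, 97
n = 16
Index = 50/100 * 15 = 7.5000
Lower = data[7] = 43, Upper = data[8] = 53
P50 = 43 + 0.5000*(10) = 48.0000

P50 = 48.0000


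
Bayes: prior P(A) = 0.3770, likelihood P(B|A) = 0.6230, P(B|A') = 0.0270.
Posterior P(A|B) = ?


P(B) = P(B|A)*P(A) + P(B|A')*P(A')
= 0.6230*0.3770 + 0.0270*0.6230
= 0.234871 + 0.016821 = 0.251692
P(A|B) = 0.234871/0.251692 = 0.9332

P(A|B) = 0.9332


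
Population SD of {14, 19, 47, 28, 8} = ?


Mean = 23.2000
Variance = 184.5600
SD = sqrt(184.5600) = 13.5853

SD = 13.5853


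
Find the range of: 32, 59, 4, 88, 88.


Max = 88, Min = 4
Range = 88 - 4 = 84

Range = 84


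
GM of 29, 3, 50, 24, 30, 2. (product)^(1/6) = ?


Product = 29 × 3 × 50 × 24 × 30 × 2 = 6264000
GM = 6264000^(1/6) = 13.5772

GM = 13.5772


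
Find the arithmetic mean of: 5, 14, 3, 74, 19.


Sum = 5 + 14 + 3 + 74 + 19 = 115
n = 5
Mean = 115/5 = 23.0000

Mean = 23.0000


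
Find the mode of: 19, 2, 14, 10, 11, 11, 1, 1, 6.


Frequencies: 1:2, 2:1, 6:1, 10:1, 11:2, 14:1, 19:1
Max frequency = 2
Mode = 1, 11

Mode = 1, 11


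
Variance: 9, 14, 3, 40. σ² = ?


Mean = 16.5000
Squared deviations: 56.2500, 6.2500, 182.2500, 552.2500
Sum = 797.0000
Variance = 797.0000/4 = 199.2500

Variance = 199.2500


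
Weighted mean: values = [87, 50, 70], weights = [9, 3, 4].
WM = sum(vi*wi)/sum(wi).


Numerator = 87*9 + 50*3 + 70*4 = 1213
Denominator = 9 + 3 + 4 = 16
WM = 1213/16 = 75.8125

WM = 75.8125


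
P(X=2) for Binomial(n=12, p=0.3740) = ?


C(12,2) = 66
p^2 = 0.139876
(1-p)^10 = 0.009242
P = 66 * 0.139876 * 0.009242 = 0.0853

P(X=2) = 0.0853


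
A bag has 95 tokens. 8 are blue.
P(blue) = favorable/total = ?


P = 8/95 = 0.0842

P = 0.0842


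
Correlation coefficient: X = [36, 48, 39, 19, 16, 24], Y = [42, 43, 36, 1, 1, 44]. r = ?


Mean X = 30.3333, Mean Y = 27.8333
SD X = 11.498792, SD Y = 19.143464
Cov = 167.555556
r = 167.555556/(11.498792*19.143464) = 0.7612

r = 0.7612


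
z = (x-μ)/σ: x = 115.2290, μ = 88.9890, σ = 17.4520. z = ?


z = (115.2290 - 88.9890)/17.4520
= 26.2400/17.4520
= 1.5036

z = 1.5036


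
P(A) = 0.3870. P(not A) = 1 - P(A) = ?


P(not A) = 1 - 0.3870 = 0.6130

P(not A) = 0.6130


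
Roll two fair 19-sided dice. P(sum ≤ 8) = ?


Total outcomes = 19×19 = 361
Favorable (sum ≤ 8): 28
P = 28/361 = 0.0776

P = 0.0776


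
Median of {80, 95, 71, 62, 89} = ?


Sorted: 62, 71, 80, 89, 95
n = 5 (odd)
Middle value = 80

Median = 80


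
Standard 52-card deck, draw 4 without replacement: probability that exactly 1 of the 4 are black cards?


Hypergeometric: P(X=1) = C(26,1)·C(26,3) / C(52,4)
= 26 × 2600 / 270725
= 67600/270725 = 0.2497

P = 0.2497


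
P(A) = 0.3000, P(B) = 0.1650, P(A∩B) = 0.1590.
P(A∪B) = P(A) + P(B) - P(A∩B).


P(A∪B) = 0.3000 + 0.1650 - 0.1590
= 0.4650 - 0.1590
= 0.3060

P(A∪B) = 0.3060


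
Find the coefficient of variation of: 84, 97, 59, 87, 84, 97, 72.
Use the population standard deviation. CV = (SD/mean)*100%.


Mean = 82.8571
SD = 12.5747
CV = (12.5747/82.8571)*100 = 15.1763%

CV = 15.1763%


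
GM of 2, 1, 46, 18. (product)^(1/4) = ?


Product = 2 × 1 × 46 × 18 = 1656
GM = 1656^(1/4) = 6.3792

GM = 6.3792


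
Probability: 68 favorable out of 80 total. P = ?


P = 68/80 = 0.8500

P = 0.8500


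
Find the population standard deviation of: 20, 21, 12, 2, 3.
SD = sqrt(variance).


Mean = 11.6000
Variance = 65.0400
SD = sqrt(65.0400) = 8.0647

SD = 8.0647


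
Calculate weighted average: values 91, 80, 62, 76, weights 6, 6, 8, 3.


Numerator = 91*6 + 80*6 + 62*8 + 76*3 = 1750
Denominator = 6 + 6 + 8 + 3 = 23
WM = 1750/23 = 76.0870

WM = 76.0870


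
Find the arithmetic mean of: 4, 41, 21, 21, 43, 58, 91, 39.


Sum = 4 + 41 + 21 + 21 + 43 + 58 + 91 + 39 = 318
n = 8
Mean = 318/8 = 39.7500

Mean = 39.7500


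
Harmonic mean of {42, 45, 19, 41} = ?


Sum of reciprocals = 1/42 + 1/45 + 1/19 + 1/41 = 0.123054
HM = 4/0.123054 = 32.5062

HM = 32.5062


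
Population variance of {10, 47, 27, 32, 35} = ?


Mean = 30.2000
Squared deviations: 408.0400, 282.2400, 10.2400, 3.2400, 23.0400
Sum = 726.8000
Variance = 726.8000/5 = 145.3600

Variance = 145.3600


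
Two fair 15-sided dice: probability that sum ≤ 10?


Total outcomes = 15×15 = 225
Favorable (sum ≤ 10): 45
P = 45/225 = 0.2000

P = 0.2000


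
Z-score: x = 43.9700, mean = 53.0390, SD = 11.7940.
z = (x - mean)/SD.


z = (43.9700 - 53.0390)/11.7940
= -9.0690/11.7940
= -0.7690

z = -0.7690


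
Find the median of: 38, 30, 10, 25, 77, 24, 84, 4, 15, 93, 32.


Sorted: 4, 10, 15, 24, 25, 30, 32, 38, 77, 84, 93
n = 11 (odd)
Middle value = 30

Median = 30


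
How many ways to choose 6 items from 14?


C(14,6) = 14!/(6! × 8!)
= 87178291200/(720 × 40320)
= 3003

C(14,6) = 3003


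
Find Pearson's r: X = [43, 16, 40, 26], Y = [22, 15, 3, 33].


Mean X = 31.2500, Mean Y = 18.2500
SD X = 10.894379, SD Y = 10.894379
Cov = -29.312500
r = -29.312500/(10.894379*10.894379) = -0.2470

r = -0.2470


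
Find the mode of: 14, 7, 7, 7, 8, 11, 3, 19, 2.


Frequencies: 2:1, 3:1, 7:3, 8:1, 11:1, 14:1, 19:1
Max frequency = 3
Mode = 7

Mode = 7


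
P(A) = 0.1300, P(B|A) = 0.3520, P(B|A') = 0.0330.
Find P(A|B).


P(B) = P(B|A)*P(A) + P(B|A')*P(A')
= 0.3520*0.1300 + 0.0330*0.8700
= 0.045760 + 0.028710 = 0.074470
P(A|B) = 0.045760/0.074470 = 0.6145

P(A|B) = 0.6145


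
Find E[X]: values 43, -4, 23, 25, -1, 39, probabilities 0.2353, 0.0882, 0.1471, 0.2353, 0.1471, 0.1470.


E[X] = 43*0.2353 - 4*0.0882 + 23*0.1471 + 25*0.2353 - 1*0.1471 + 39*0.1470
= 10.1179 - 0.3528 + 3.3833 + 5.8825 - 0.1471 + 5.7330
= 24.6168

E[X] = 24.6168


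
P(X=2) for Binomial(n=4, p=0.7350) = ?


C(4,2) = 6
p^2 = 0.540225
(1-p)^2 = 0.070225
P = 6 * 0.540225 * 0.070225 = 0.2276

P(X=2) = 0.2276


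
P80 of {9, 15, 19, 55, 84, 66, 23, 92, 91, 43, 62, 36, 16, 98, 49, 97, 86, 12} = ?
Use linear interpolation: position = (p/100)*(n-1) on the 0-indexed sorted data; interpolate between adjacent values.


Sorted: 9, 12, 15, 16, 19, 23, 36, 43, 49, 55, 62, 66, 84, 86, 91, 92, 97, 98
n = 18
Index = 80/100 * 17 = 13.6000
Lower = data[13] = 86, Upper = data[14] = 91
P80 = 86 + 0.6000*(5) = 89.0000

P80 = 89.0000


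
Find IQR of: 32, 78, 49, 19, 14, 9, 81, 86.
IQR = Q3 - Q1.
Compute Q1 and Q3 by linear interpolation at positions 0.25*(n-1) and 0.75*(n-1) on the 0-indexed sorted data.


Sorted: 9, 14, 19, 32, 49, 78, 81, 86
Q1 (25th %ile) = 17.7500
Q3 (75th %ile) = 78.7500
IQR = 78.7500 - 17.7500 = 61.0000

IQR = 61.0000


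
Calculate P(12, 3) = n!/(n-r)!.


P(12,3) = 12!/9!
= 479001600/362880
= 1320

P(12,3) = 1320


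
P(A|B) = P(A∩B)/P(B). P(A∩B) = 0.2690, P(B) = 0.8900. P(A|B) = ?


P(A|B) = 0.2690/0.8900 = 0.3022

P(A|B) = 0.3022


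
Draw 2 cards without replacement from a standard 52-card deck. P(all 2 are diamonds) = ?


P(all diamonds) = (13/52) × (12/51)
= 0.0588

P = 0.0588


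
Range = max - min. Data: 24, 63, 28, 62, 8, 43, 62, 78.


Max = 78, Min = 8
Range = 78 - 8 = 70

Range = 70


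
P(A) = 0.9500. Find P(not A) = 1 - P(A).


P(not A) = 1 - 0.9500 = 0.0500

P(not A) = 0.0500


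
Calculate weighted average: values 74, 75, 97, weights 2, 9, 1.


Numerator = 74*2 + 75*9 + 97*1 = 920
Denominator = 2 + 9 + 1 = 12
WM = 920/12 = 76.6667

WM = 76.6667


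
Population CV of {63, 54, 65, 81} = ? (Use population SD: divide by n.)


Mean = 65.7500
SD = 9.7308
CV = (9.7308/65.7500)*100 = 14.7996%

CV = 14.7996%


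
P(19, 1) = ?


P(19,1) = 19!/18!
= 121645100408832000/6402373705728000
= 19

P(19,1) = 19


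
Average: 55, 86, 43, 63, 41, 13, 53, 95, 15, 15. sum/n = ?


Sum = 55 + 86 + 43 + 63 + 41 + 13 + 53 + 95 + 15 + 15 = 479
n = 10
Mean = 479/10 = 47.9000

Mean = 47.9000


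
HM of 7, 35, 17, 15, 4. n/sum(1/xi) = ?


Sum of reciprocals = 1/7 + 1/35 + 1/17 + 1/15 + 1/4 = 0.546919
HM = 5/0.546919 = 9.1421

HM = 9.1421


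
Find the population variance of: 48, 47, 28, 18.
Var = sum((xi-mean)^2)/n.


Mean = 35.2500
Squared deviations: 162.5625, 138.0625, 52.5625, 297.5625
Sum = 650.7500
Variance = 650.7500/4 = 162.6875

Variance = 162.6875


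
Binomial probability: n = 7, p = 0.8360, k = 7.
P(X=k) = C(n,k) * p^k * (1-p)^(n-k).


C(7,7) = 1
p^7 = 0.285393
(1-p)^0 = 1.000000
P = 1 * 0.285393 * 1.000000 = 0.2854

P(X=7) = 0.2854


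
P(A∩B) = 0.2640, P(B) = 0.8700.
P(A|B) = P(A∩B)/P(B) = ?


P(A|B) = 0.2640/0.8700 = 0.3034

P(A|B) = 0.3034


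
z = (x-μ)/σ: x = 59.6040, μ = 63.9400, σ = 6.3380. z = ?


z = (59.6040 - 63.9400)/6.3380
= -4.3360/6.3380
= -0.6841

z = -0.6841


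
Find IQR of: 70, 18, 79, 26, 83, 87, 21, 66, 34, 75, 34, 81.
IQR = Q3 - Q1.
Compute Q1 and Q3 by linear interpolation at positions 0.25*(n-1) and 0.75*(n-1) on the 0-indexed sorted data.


Sorted: 18, 21, 26, 34, 34, 66, 70, 75, 79, 81, 83, 87
Q1 (25th %ile) = 32.0000
Q3 (75th %ile) = 79.5000
IQR = 79.5000 - 32.0000 = 47.5000

IQR = 47.5000


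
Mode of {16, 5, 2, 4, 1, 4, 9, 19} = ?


Frequencies: 1:1, 2:1, 4:2, 5:1, 9:1, 16:1, 19:1
Max frequency = 2
Mode = 4

Mode = 4


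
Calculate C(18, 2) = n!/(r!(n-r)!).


C(18,2) = 18!/(2! × 16!)
= 6402373705728000/(2 × 20922789888000)
= 153

C(18,2) = 153


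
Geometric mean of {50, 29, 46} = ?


Product = 50 × 29 × 46 = 66700
GM = 66700^(1/3) = 40.5548

GM = 40.5548


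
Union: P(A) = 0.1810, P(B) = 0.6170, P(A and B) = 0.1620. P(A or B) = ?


P(A∪B) = 0.1810 + 0.6170 - 0.1620
= 0.7980 - 0.1620
= 0.6360

P(A∪B) = 0.6360


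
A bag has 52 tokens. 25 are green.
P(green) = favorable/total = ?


P = 25/52 = 0.4808

P = 0.4808


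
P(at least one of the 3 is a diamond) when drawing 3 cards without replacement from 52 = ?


P(at least one) = 1 - P(none)
P(none) = (39/52) × (38/51) × (37/50) = 0.413529
P(at least one) = 1 - 0.413529 = 0.5865

P = 0.5865


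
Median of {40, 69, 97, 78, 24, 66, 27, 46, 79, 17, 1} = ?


Sorted: 1, 17, 24, 27, 40, 46, 66, 69, 78, 79, 97
n = 11 (odd)
Middle value = 46

Median = 46


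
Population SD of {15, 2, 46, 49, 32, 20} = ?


Mean = 27.3333
Variance = 281.2222
SD = sqrt(281.2222) = 16.7697

SD = 16.7697


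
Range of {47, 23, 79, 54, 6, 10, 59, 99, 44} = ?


Max = 99, Min = 6
Range = 99 - 6 = 93

Range = 93


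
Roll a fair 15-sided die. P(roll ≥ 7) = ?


Favorable outcomes (roll ≥ 7): 9
Total outcomes = 15
P = 9/15 = 0.6000

P = 0.6000


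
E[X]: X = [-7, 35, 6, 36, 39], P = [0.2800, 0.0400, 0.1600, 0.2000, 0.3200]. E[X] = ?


E[X] = -7*0.2800 + 35*0.0400 + 6*0.1600 + 36*0.2000 + 39*0.3200
= -1.9600 + 1.4000 + 0.9600 + 7.2000 + 12.4800
= 20.0800

E[X] = 20.0800


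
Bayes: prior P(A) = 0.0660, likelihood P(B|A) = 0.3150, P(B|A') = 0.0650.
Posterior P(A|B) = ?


P(B) = P(B|A)*P(A) + P(B|A')*P(A')
= 0.3150*0.0660 + 0.0650*0.9340
= 0.020790 + 0.060710 = 0.081500
P(A|B) = 0.020790/0.081500 = 0.2551

P(A|B) = 0.2551


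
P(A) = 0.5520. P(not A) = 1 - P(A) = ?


P(not A) = 1 - 0.5520 = 0.4480

P(not A) = 0.4480


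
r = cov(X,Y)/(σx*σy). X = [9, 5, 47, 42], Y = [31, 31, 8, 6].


Mean X = 25.7500, Mean Y = 19.0000
SD X = 18.886172, SD Y = 12.020815
Cov = -223.750000
r = -223.750000/(18.886172*12.020815) = -0.9856

r = -0.9856


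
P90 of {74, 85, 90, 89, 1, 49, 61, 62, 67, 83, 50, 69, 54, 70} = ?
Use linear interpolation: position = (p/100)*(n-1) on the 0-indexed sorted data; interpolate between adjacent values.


Sorted: 1, 49, 50, 54, 61, 62, 67, 69, 70, 74, 83, 85, 89, 90
n = 14
Index = 90/100 * 13 = 11.7000
Lower = data[11] = 85, Upper = data[12] = 89
P90 = 85 + 0.7000*(4) = 87.8000

P90 = 87.8000


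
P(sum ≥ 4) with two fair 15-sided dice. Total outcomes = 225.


Total outcomes = 15×15 = 225
Favorable (sum ≥ 4): 222
P = 222/225 = 0.9867

P = 0.9867


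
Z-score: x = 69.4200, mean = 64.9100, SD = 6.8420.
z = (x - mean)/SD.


z = (69.4200 - 64.9100)/6.8420
= 4.5100/6.8420
= 0.6592

z = 0.6592


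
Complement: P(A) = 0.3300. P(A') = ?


P(not A) = 1 - 0.3300 = 0.6700

P(not A) = 0.6700


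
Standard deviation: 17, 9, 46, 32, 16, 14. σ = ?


Mean = 22.3333
Variance = 161.5556
SD = sqrt(161.5556) = 12.7105

SD = 12.7105


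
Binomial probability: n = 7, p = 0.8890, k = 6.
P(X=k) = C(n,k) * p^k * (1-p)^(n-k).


C(7,6) = 7
p^6 = 0.493640
(1-p)^1 = 0.111000
P = 7 * 0.493640 * 0.111000 = 0.3836

P(X=6) = 0.3836


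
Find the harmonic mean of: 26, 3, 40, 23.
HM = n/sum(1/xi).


Sum of reciprocals = 1/26 + 1/3 + 1/40 + 1/23 = 0.440273
HM = 4/0.440273 = 9.0853

HM = 9.0853


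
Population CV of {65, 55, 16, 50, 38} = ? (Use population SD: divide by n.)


Mean = 44.8000
SD = 16.8214
CV = (16.8214/44.8000)*100 = 37.5478%

CV = 37.5478%


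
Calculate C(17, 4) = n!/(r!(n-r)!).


C(17,4) = 17!/(4! × 13!)
= 355687428096000/(24 × 6227020800)
= 2380

C(17,4) = 2380


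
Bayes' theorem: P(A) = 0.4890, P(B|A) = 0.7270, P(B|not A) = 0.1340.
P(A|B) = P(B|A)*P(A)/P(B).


P(B) = P(B|A)*P(A) + P(B|A')*P(A')
= 0.7270*0.4890 + 0.1340*0.5110
= 0.355503 + 0.068474 = 0.423977
P(A|B) = 0.355503/0.423977 = 0.8385

P(A|B) = 0.8385


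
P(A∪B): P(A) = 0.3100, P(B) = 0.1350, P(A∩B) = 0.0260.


P(A∪B) = 0.3100 + 0.1350 - 0.0260
= 0.4450 - 0.0260
= 0.4190

P(A∪B) = 0.4190


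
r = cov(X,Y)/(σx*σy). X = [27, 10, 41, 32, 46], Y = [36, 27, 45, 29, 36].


Mean X = 31.2000, Mean Y = 34.6000
SD X = 12.512394, SD Y = 6.343501
Cov = 54.680000
r = 54.680000/(12.512394*6.343501) = 0.6889

r = 0.6889


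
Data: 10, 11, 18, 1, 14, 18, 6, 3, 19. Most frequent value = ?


Frequencies: 1:1, 3:1, 6:1, 10:1, 11:1, 14:1, 18:2, 19:1
Max frequency = 2
Mode = 18

Mode = 18


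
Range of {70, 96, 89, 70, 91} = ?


Max = 96, Min = 70
Range = 96 - 70 = 26

Range = 26


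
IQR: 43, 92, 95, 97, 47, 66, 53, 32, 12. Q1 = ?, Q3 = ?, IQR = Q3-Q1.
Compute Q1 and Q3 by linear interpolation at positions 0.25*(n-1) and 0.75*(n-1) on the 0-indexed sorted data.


Sorted: 12, 32, 43, 47, 53, 66, 92, 95, 97
Q1 (25th %ile) = 43.0000
Q3 (75th %ile) = 92.0000
IQR = 92.0000 - 43.0000 = 49.0000

IQR = 49.0000


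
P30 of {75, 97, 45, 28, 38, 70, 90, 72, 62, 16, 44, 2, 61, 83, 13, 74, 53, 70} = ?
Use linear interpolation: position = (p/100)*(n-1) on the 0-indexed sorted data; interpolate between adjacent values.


Sorted: 2, 13, 16, 28, 38, 44, 45, 53, 61, 62, 70, 70, 72, 74, 75, 83, 90, 97
n = 18
Index = 30/100 * 17 = 5.1000
Lower = data[5] = 44, Upper = data[6] = 45
P30 = 44 + 0.1000*(1) = 44.1000

P30 = 44.1000


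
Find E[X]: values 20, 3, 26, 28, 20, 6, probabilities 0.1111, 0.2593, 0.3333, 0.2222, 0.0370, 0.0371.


E[X] = 20*0.1111 + 3*0.2593 + 26*0.3333 + 28*0.2222 + 20*0.0370 + 6*0.0371
= 2.2220 + 0.7779 + 8.6658 + 6.2216 + 0.7400 + 0.2226
= 18.8499

E[X] = 18.8499


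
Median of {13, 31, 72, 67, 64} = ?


Sorted: 13, 31, 64, 67, 72
n = 5 (odd)
Middle value = 64

Median = 64


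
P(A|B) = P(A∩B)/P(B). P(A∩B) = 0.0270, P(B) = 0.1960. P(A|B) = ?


P(A|B) = 0.0270/0.1960 = 0.1378

P(A|B) = 0.1378


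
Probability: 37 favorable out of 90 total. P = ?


P = 37/90 = 0.4111

P = 0.4111


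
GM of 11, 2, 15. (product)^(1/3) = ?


Product = 11 × 2 × 15 = 330
GM = 330^(1/3) = 6.9104

GM = 6.9104


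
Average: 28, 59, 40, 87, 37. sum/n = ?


Sum = 28 + 59 + 40 + 87 + 37 = 251
n = 5
Mean = 251/5 = 50.2000

Mean = 50.2000


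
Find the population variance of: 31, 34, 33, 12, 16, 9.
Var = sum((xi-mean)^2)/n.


Mean = 22.5000
Squared deviations: 72.2500, 132.2500, 110.2500, 110.2500, 42.2500, 182.2500
Sum = 649.5000
Variance = 649.5000/6 = 108.2500

Variance = 108.2500


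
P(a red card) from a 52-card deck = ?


26 red cards in 52 cards
P = 26/52 = 0.5000

P = 0.5000


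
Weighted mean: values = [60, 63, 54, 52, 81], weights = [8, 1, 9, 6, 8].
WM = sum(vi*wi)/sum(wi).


Numerator = 60*8 + 63*1 + 54*9 + 52*6 + 81*8 = 1989
Denominator = 8 + 1 + 9 + 6 + 8 = 32
WM = 1989/32 = 62.1562

WM = 62.1562


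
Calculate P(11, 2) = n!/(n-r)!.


P(11,2) = 11!/9!
= 39916800/362880
= 110

P(11,2) = 110


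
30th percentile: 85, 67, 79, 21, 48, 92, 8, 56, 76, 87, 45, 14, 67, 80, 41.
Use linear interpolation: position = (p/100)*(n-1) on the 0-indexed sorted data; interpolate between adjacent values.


Sorted: 8, 14, 21, 41, 45, 48, 56, 67, 67, 76, 79, 80, 85, 87, 92
n = 15
Index = 30/100 * 14 = 4.2000
Lower = data[4] = 45, Upper = data[5] = 48
P30 = 45 + 0.2000*(3) = 45.6000

P30 = 45.6000


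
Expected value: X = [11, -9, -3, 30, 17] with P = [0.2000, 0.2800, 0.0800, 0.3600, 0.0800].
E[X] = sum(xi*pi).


E[X] = 11*0.2000 - 9*0.2800 - 3*0.0800 + 30*0.3600 + 17*0.0800
= 2.2000 - 2.5200 - 0.2400 + 10.8000 + 1.3600
= 11.6000

E[X] = 11.6000


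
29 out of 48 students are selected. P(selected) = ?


P = 29/48 = 0.6042

P = 0.6042


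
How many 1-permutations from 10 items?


P(10,1) = 10!/9!
= 3628800/362880
= 10

P(10,1) = 10


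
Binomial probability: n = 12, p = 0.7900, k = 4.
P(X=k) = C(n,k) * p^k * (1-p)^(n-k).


C(12,4) = 495
p^4 = 0.389501
(1-p)^8 = 3.782286e-06
P = 495 * 0.389501 * 3.782286e-06 = 0.0007

P(X=4) = 0.0007


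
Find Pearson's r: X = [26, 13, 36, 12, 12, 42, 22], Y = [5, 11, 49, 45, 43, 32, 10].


Mean X = 23.2857, Mean Y = 27.8571
SD X = 11.221335, SD Y = 17.373449
Cov = 16.612245
r = 16.612245/(11.221335*17.373449) = 0.0852

r = 0.0852


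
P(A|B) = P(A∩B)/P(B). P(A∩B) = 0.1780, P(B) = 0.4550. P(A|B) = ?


P(A|B) = 0.1780/0.4550 = 0.3912

P(A|B) = 0.3912


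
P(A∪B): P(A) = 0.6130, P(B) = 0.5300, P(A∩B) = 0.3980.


P(A∪B) = 0.6130 + 0.5300 - 0.3980
= 1.1430 - 0.3980
= 0.7450

P(A∪B) = 0.7450


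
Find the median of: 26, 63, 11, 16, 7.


Sorted: 7, 11, 16, 26, 63
n = 5 (odd)
Middle value = 16

Median = 16


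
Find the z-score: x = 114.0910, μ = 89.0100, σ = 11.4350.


z = (114.0910 - 89.0100)/11.4350
= 25.0810/11.4350
= 2.1934

z = 2.1934


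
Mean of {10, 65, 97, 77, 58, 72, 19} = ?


Sum = 10 + 65 + 97 + 77 + 58 + 72 + 19 = 398
n = 7
Mean = 398/7 = 56.8571

Mean = 56.8571


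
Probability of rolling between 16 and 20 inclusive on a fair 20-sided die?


Favorable outcomes (16 ≤ roll ≤ 20): 5
Total outcomes = 20
P = 5/20 = 0.2500

P = 0.2500


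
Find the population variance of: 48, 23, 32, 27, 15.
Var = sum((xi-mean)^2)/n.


Mean = 29.0000
Squared deviations: 361.0000, 36.0000, 9.0000, 4.0000, 196.0000
Sum = 606.0000
Variance = 606.0000/5 = 121.2000

Variance = 121.2000


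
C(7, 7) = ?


C(7,7) = 7!/(7! × 0!)
= 5040/(5040 × 1)
= 1

C(7,7) = 1


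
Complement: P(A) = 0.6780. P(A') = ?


P(not A) = 1 - 0.6780 = 0.3220

P(not A) = 0.3220


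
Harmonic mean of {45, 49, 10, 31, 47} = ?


Sum of reciprocals = 1/45 + 1/49 + 1/10 + 1/31 + 1/47 = 0.196165
HM = 5/0.196165 = 25.4887

HM = 25.4887


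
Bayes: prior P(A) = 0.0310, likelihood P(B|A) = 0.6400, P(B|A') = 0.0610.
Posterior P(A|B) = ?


P(B) = P(B|A)*P(A) + P(B|A')*P(A')
= 0.6400*0.0310 + 0.0610*0.9690
= 0.019840 + 0.059109 = 0.078949
P(A|B) = 0.019840/0.078949 = 0.2513

P(A|B) = 0.2513


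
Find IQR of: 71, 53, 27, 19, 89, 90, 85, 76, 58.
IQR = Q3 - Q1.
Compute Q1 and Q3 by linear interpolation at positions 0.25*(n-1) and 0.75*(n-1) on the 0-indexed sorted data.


Sorted: 19, 27, 53, 58, 71, 76, 85, 89, 90
Q1 (25th %ile) = 53.0000
Q3 (75th %ile) = 85.0000
IQR = 85.0000 - 53.0000 = 32.0000

IQR = 32.0000


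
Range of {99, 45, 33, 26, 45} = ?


Max = 99, Min = 26
Range = 99 - 26 = 73

Range = 73


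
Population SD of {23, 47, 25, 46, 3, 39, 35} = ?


Mean = 31.1429
Variance = 206.4082
SD = sqrt(206.4082) = 14.3669

SD = 14.3669


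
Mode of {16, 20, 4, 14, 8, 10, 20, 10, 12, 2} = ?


Frequencies: 2:1, 4:1, 8:1, 10:2, 12:1, 14:1, 16:1, 20:2
Max frequency = 2
Mode = 10, 20

Mode = 10, 20


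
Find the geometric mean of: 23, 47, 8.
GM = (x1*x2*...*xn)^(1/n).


Product = 23 × 47 × 8 = 8648
GM = 8648^(1/3) = 20.5260

GM = 20.5260


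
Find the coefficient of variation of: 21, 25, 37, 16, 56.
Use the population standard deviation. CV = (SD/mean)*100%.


Mean = 31.0000
SD = 14.2969
CV = (14.2969/31.0000)*100 = 46.1189%

CV = 46.1189%


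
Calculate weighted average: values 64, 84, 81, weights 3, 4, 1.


Numerator = 64*3 + 84*4 + 81*1 = 609
Denominator = 3 + 4 + 1 = 8
WM = 609/8 = 76.1250

WM = 76.1250


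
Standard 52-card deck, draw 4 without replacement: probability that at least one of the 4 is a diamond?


P(at least one) = 1 - P(none)
P(none) = (39/52) × (38/51) × (37/50) × (36/49) = 0.303818
P(at least one) = 1 - 0.303818 = 0.6962

P = 0.6962


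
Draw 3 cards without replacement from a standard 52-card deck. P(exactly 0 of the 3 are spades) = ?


Hypergeometric: P(X=0) = C(13,0)·C(39,3) / C(52,3)
= 1 × 9139 / 22100
= 9139/22100 = 0.4135

P = 0.4135


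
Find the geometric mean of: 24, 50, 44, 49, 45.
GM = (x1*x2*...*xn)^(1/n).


Product = 24 × 50 × 44 × 49 × 45 = 116424000
GM = 116424000^(1/5) = 41.0401

GM = 41.0401


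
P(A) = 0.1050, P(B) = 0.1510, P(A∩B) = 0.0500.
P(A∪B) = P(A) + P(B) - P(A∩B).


P(A∪B) = 0.1050 + 0.1510 - 0.0500
= 0.2560 - 0.0500
= 0.2060

P(A∪B) = 0.2060


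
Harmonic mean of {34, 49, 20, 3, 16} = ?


Sum of reciprocals = 1/34 + 1/49 + 1/20 + 1/3 + 1/16 = 0.495653
HM = 5/0.495653 = 10.0877

HM = 10.0877


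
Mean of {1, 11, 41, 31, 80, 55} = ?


Sum = 1 + 11 + 41 + 31 + 80 + 55 = 219
n = 6
Mean = 219/6 = 36.5000

Mean = 36.5000


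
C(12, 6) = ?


C(12,6) = 12!/(6! × 6!)
= 479001600/(720 × 720)
= 924

C(12,6) = 924


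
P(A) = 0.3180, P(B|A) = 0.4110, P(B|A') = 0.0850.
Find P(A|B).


P(B) = P(B|A)*P(A) + P(B|A')*P(A')
= 0.4110*0.3180 + 0.0850*0.6820
= 0.130698 + 0.057970 = 0.188668
P(A|B) = 0.130698/0.188668 = 0.6927

P(A|B) = 0.6927


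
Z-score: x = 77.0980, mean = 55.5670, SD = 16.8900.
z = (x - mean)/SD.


z = (77.0980 - 55.5670)/16.8900
= 21.5310/16.8900
= 1.2748

z = 1.2748


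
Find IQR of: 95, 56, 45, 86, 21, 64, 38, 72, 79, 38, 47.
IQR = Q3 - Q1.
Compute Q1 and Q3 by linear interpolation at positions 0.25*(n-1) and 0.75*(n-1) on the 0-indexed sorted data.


Sorted: 21, 38, 38, 45, 47, 56, 64, 72, 79, 86, 95
Q1 (25th %ile) = 41.5000
Q3 (75th %ile) = 75.5000
IQR = 75.5000 - 41.5000 = 34.0000

IQR = 34.0000


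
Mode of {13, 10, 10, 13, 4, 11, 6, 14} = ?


Frequencies: 4:1, 6:1, 10:2, 11:1, 13:2, 14:1
Max frequency = 2
Mode = 10, 13

Mode = 10, 13


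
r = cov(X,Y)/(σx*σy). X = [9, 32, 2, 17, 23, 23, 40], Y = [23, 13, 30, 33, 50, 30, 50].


Mean X = 20.8571, Mean Y = 32.7143
SD X = 12.016995, SD Y = 12.509588
Cov = 43.959184
r = 43.959184/(12.016995*12.509588) = 0.2924

r = 0.2924


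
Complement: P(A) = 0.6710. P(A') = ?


P(not A) = 1 - 0.6710 = 0.3290

P(not A) = 0.3290


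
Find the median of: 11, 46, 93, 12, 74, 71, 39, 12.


Sorted: 11, 12, 12, 39, 46, 71, 74, 93
n = 8 (even)
Middle values: 39 and 46
Median = (39+46)/2 = 42.5000

Median = 42.5000


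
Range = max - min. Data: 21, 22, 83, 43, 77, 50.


Max = 83, Min = 21
Range = 83 - 21 = 62

Range = 62


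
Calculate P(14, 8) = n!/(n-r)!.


P(14,8) = 14!/6!
= 87178291200/720
= 121080960

P(14,8) = 121080960


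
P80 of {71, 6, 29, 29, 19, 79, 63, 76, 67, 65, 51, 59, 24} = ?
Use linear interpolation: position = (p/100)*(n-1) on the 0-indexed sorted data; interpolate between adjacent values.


Sorted: 6, 19, 24, 29, 29, 51, 59, 63, 65, 67, 71, 76, 79
n = 13
Index = 80/100 * 12 = 9.6000
Lower = data[9] = 67, Upper = data[10] = 71
P80 = 67 + 0.6000*(4) = 69.4000

P80 = 69.4000


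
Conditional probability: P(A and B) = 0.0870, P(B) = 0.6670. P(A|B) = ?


P(A|B) = 0.0870/0.6670 = 0.1304

P(A|B) = 0.1304


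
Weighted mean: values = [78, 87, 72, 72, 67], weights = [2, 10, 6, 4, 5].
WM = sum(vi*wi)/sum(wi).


Numerator = 78*2 + 87*10 + 72*6 + 72*4 + 67*5 = 2081
Denominator = 2 + 10 + 6 + 4 + 5 = 27
WM = 2081/27 = 77.0741

WM = 77.0741


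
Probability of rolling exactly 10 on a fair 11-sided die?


Favorable outcomes (roll = 10): 1
Total outcomes = 11
P = 1/11 = 0.0909

P = 0.0909


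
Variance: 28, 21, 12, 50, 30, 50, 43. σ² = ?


Mean = 33.4286
Squared deviations: 29.4694, 154.4694, 459.1837, 274.6122, 11.7551, 274.6122, 91.6122
Sum = 1295.7143
Variance = 1295.7143/7 = 185.1020

Variance = 185.1020


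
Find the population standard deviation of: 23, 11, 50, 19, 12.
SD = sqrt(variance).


Mean = 23.0000
Variance = 202.0000
SD = sqrt(202.0000) = 14.2127

SD = 14.2127


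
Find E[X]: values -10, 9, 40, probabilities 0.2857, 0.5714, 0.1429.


E[X] = -10*0.2857 + 9*0.5714 + 40*0.1429
= -2.8570 + 5.1426 + 5.7160
= 8.0016

E[X] = 8.0016


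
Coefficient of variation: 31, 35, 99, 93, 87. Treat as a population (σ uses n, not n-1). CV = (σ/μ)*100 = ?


Mean = 69.0000
SD = 29.6648
CV = (29.6648/69.0000)*100 = 42.9925%

CV = 42.9925%


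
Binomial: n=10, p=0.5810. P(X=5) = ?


C(10,5) = 252
p^5 = 0.066203
(1-p)^5 = 0.012914
P = 252 * 0.066203 * 0.012914 = 0.2155

P(X=5) = 0.2155


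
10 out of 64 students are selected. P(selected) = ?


P = 10/64 = 0.1562

P = 0.1562


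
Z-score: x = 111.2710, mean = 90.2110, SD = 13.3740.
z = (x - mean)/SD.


z = (111.2710 - 90.2110)/13.3740
= 21.0600/13.3740
= 1.5747

z = 1.5747


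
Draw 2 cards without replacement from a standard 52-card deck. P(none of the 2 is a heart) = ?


P(no hearts) = (39/52) × (38/51)
= 0.5588

P = 0.5588


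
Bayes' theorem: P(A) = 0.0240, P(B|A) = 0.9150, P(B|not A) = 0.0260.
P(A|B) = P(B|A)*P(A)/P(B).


P(B) = P(B|A)*P(A) + P(B|A')*P(A')
= 0.9150*0.0240 + 0.0260*0.9760
= 0.021960 + 0.025376 = 0.047336
P(A|B) = 0.021960/0.047336 = 0.4639

P(A|B) = 0.4639


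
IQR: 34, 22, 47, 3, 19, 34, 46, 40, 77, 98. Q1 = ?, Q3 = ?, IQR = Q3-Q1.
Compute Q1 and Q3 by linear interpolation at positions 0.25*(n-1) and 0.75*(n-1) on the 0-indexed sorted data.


Sorted: 3, 19, 22, 34, 34, 40, 46, 47, 77, 98
Q1 (25th %ile) = 25.0000
Q3 (75th %ile) = 46.7500
IQR = 46.7500 - 25.0000 = 21.7500

IQR = 21.7500


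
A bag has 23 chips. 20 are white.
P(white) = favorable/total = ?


P = 20/23 = 0.8696

P = 0.8696


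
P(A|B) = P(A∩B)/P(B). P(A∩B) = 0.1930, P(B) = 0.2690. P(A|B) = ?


P(A|B) = 0.1930/0.2690 = 0.7175

P(A|B) = 0.7175


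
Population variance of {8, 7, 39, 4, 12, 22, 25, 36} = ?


Mean = 19.1250
Squared deviations: 123.7656, 147.0156, 395.0156, 228.7656, 50.7656, 8.2656, 34.5156, 284.7656
Sum = 1272.8750
Variance = 1272.8750/8 = 159.1094

Variance = 159.1094


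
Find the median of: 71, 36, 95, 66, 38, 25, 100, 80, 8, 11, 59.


Sorted: 8, 11, 25, 36, 38, 59, 66, 71, 80, 95, 100
n = 11 (odd)
Middle value = 59

Median = 59


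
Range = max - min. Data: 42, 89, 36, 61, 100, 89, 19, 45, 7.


Max = 100, Min = 7
Range = 100 - 7 = 93

Range = 93


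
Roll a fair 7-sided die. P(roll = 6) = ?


Favorable outcomes (roll = 6): 1
Total outcomes = 7
P = 1/7 = 0.1429

P = 0.1429


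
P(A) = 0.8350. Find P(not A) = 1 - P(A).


P(not A) = 1 - 0.8350 = 0.1650

P(not A) = 0.1650


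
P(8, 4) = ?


P(8,4) = 8!/4!
= 40320/24
= 1680

P(8,4) = 1680


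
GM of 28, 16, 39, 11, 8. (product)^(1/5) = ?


Product = 28 × 16 × 39 × 11 × 8 = 1537536
GM = 1537536^(1/5) = 17.2729

GM = 17.2729


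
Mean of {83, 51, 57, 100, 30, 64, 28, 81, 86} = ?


Sum = 83 + 51 + 57 + 100 + 30 + 64 + 28 + 81 + 86 = 580
n = 9
Mean = 580/9 = 64.4444

Mean = 64.4444


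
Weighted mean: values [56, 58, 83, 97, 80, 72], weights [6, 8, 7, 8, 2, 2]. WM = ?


Numerator = 56*6 + 58*8 + 83*7 + 97*8 + 80*2 + 72*2 = 2461
Denominator = 6 + 8 + 7 + 8 + 2 + 2 = 33
WM = 2461/33 = 74.5758

WM = 74.5758


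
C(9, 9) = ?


C(9,9) = 9!/(9! × 0!)
= 362880/(362880 × 1)
= 1

C(9,9) = 1


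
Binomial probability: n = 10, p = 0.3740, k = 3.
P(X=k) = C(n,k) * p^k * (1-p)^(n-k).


C(10,3) = 120
p^3 = 0.052314
(1-p)^7 = 0.037672
P = 120 * 0.052314 * 0.037672 = 0.2365

P(X=3) = 0.2365


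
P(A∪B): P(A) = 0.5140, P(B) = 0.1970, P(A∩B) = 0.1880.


P(A∪B) = 0.5140 + 0.1970 - 0.1880
= 0.7110 - 0.1880
= 0.5230

P(A∪B) = 0.5230


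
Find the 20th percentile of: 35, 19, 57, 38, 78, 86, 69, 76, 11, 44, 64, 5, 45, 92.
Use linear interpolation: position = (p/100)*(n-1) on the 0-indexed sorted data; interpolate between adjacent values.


Sorted: 5, 11, 19, 35, 38, 44, 45, 57, 64, 69, 76, 78, 86, 92
n = 14
Index = 20/100 * 13 = 2.6000
Lower = data[2] = 19, Upper = data[3] = 35
P20 = 19 + 0.6000*(16) = 28.6000

P20 = 28.6000


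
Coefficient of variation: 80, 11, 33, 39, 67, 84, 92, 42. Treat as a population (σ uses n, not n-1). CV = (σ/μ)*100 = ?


Mean = 56.0000
SD = 26.9629
CV = (26.9629/56.0000)*100 = 48.1481%

CV = 48.1481%


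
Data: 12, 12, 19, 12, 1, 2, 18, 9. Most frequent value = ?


Frequencies: 1:1, 2:1, 9:1, 12:3, 18:1, 19:1
Max frequency = 3
Mode = 12

Mode = 12


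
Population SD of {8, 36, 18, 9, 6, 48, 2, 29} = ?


Mean = 19.5000
Variance = 238.5000
SD = sqrt(238.5000) = 15.4434

SD = 15.4434


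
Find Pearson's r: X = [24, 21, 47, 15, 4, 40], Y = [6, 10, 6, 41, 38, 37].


Mean X = 25.1667, Mean Y = 23.0000
SD X = 14.530619, SD Y = 15.769168
Cov = -98.333333
r = -98.333333/(14.530619*15.769168) = -0.4291

r = -0.4291


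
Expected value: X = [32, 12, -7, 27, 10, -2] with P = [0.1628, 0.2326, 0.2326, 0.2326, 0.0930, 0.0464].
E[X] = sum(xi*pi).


E[X] = 32*0.1628 + 12*0.2326 - 7*0.2326 + 27*0.2326 + 10*0.0930 - 2*0.0464
= 5.2096 + 2.7912 - 1.6282 + 6.2802 + 0.9300 - 0.0928
= 13.4900

E[X] = 13.4900


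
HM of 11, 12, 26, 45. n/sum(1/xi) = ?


Sum of reciprocals = 1/11 + 1/12 + 1/26 + 1/45 = 0.234926
HM = 4/0.234926 = 17.0266

HM = 17.0266


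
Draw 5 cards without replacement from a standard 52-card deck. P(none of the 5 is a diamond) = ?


P(no diamonds) = (39/52) × (38/51) × (37/50) × (36/49) × (35/48)
= 0.2215

P = 0.2215


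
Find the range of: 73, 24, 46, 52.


Max = 73, Min = 24
Range = 73 - 24 = 49

Range = 49


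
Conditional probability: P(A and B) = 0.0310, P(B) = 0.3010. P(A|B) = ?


P(A|B) = 0.0310/0.3010 = 0.1030

P(A|B) = 0.1030


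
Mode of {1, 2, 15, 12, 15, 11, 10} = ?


Frequencies: 1:1, 2:1, 10:1, 11:1, 12:1, 15:2
Max frequency = 2
Mode = 15

Mode = 15


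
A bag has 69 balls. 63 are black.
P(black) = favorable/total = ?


P = 63/69 = 0.9130

P = 0.9130


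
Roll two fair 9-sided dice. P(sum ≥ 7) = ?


Total outcomes = 9×9 = 81
Favorable (sum ≥ 7): 66
P = 66/81 = 0.8148

P = 0.8148


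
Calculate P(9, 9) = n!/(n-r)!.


P(9,9) = 9!/0!
= 362880/1
= 362880

P(9,9) = 362880


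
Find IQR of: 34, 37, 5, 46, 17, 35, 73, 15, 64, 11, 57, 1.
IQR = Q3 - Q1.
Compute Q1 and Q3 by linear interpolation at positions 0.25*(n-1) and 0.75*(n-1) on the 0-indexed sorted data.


Sorted: 1, 5, 11, 15, 17, 34, 35, 37, 46, 57, 64, 73
Q1 (25th %ile) = 14.0000
Q3 (75th %ile) = 48.7500
IQR = 48.7500 - 14.0000 = 34.7500

IQR = 34.7500


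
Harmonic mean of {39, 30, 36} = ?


Sum of reciprocals = 1/39 + 1/30 + 1/36 = 0.086752
HM = 3/0.086752 = 34.5813

HM = 34.5813


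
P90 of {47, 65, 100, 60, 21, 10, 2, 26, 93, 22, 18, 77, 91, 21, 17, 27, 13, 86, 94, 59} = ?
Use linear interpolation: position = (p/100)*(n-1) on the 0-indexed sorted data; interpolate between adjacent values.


Sorted: 2, 10, 13, 17, 18, 21, 21, 22, 26, 27, 47, 59, 60, 65, 77, 86, 91, 93, 94, 100
n = 20
Index = 90/100 * 19 = 17.1000
Lower = data[17] = 93, Upper = data[18] = 94
P90 = 93 + 0.1000*(1) = 93.1000

P90 = 93.1000


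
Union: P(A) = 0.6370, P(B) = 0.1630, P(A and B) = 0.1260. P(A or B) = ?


P(A∪B) = 0.6370 + 0.1630 - 0.1260
= 0.8000 - 0.1260
= 0.6740

P(A∪B) = 0.6740


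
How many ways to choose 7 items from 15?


C(15,7) = 15!/(7! × 8!)
= 1307674368000/(5040 × 40320)
= 6435

C(15,7) = 6435


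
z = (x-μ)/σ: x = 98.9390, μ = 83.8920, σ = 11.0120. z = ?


z = (98.9390 - 83.8920)/11.0120
= 15.0470/11.0120
= 1.3664

z = 1.3664
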